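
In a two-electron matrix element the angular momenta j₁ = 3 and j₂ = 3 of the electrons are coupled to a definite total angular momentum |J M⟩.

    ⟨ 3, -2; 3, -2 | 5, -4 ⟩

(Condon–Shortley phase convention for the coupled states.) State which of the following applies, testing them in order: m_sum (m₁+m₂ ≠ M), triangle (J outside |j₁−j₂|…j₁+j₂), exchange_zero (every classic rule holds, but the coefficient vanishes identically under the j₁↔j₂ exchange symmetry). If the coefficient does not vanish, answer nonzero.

m-sum: m₁+m₂ = -2+(-2) = -4, M = -4  ✓
triangle: |j₁−j₂| = 0 ≤ J = 5 ≤ j₁+j₂ = 6  ✓
exchange: j₁=j₂ and m₁=m₂, and (−1)^(j₁+j₂−J) = (−1)^1 = −1 forces ⟨j₁m₁;j₂m₂|JM⟩ = −⟨j₂m₂;j₁m₁|JM⟩ = −⟨j₁m₁;j₂m₂|JM⟩ ⇒ the coefficient vanishes identically
Racah sum check: Σ_k collapses to 0 ⇒ CG = 0

exchange_zero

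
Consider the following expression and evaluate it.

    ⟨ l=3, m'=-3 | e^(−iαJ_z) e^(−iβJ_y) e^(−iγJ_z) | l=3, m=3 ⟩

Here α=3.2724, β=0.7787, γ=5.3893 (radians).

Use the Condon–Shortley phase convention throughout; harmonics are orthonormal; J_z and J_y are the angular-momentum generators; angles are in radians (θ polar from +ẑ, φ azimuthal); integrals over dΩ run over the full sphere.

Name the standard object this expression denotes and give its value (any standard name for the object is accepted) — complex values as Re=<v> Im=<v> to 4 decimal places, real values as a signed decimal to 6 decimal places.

This is a Wigner D-matrix element — the rotation-matrix element ⟨l m'| R(α,β,γ) |l m⟩ in the angular-momentum basis.
Split into d^3_{-3,3}(β=0.7787) × two z-phases.
With c≡cos(β/2)=0.925156 and s≡sin(β/2)=0.379587, N=[1·720·720·1]^{1/2}=720.000000
Admissible k: 6..6 (factorial args all ≥0)
  k=6: (−1)^0·720.0000/(720)·0.9252^0·0.3796^6 = +0.002991
d^3_{-3,3}(0.7787) = +0.002991
Attach z-rotation phases: D = e^{-i(-3)(3.2724)}·(+0.002991)·e^{-i(3)(5.3893)} = +0.002985-0.000202i

Wigner D-matrix element, Re=0.0030 Im=-0.0002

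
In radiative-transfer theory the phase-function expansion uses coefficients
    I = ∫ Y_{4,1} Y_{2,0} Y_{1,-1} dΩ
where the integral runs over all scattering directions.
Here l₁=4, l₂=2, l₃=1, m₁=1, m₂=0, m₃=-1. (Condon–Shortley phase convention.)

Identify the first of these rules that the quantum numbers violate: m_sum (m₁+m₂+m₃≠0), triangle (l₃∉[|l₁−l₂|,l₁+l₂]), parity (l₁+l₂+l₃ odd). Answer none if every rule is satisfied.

triangle

Σmᵢ = 0  ✓
l₃∈[|l₁−l₂|,l₁+l₂]=[2,6] required, l₃=1 fails  ✗
Σlᵢ = 7 ⇒ odd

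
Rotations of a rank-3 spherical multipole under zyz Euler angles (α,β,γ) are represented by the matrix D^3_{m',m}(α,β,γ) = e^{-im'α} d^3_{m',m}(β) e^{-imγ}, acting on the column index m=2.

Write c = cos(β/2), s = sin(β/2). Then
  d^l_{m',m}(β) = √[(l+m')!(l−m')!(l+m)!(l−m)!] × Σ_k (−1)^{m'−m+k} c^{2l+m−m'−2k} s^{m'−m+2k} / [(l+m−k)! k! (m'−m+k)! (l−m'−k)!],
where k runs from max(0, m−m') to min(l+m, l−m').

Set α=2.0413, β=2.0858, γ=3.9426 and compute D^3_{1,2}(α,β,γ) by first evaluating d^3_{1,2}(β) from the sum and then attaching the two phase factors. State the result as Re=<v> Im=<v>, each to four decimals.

Re=0.3792 Im=-0.2080

D^3_{1,2}(2.0413,2.0858,3.9426) = e^{-i·1·2.0413}·d^3_{1,2}(2.0858)·e^{-i·2·3.9426}. Compute d first:
Half-angle: c=0.503717, s=0.863869. N=√(24·2·120·1)=75.894664
The bounds max(0,m−m')=1 and min(l+m,l−m')=2 give 2 terms
  k=1: (−1)^0·75.8947/(24)·0.5037^5·0.8639^1 = +0.088589
  k=2: (−1)^1·75.8947/(12)·0.5037^3·0.8639^3 = -0.521115
d^3_{1,2}(2.0858) = +0.088589 -0.521115 = -0.432525
Phases: e^{-i·(1)·2.0413}=-0.453335-0.891340i, e^{-i·(2)·3.9426}=-0.031213-0.999513i ⇒ D=+0.379219-0.208017i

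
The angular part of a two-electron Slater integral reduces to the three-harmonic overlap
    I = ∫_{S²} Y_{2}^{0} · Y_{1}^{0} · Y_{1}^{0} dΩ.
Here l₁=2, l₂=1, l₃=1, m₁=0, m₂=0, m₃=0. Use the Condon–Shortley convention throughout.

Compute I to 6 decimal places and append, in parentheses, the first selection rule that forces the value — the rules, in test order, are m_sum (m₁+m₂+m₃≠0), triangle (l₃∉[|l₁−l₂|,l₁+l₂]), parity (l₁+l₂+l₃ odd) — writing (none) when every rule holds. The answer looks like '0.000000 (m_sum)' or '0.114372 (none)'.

0.252313 (none)

Rules hold: Σm=0, L=4 even, 1≤1≤3.
N = 5·3·3 = 45
Δ = 2!·2!·0!/5! = 1/30
Racah Σ t=1..1: t=1:−1/1 = -1/1
⇒ 3j(2 1 1; 0 0 0)² = 2/15, sgn +1
(m-triple is (0,0,0) — same symbol as above.)
4πI² = N·(3j₀)²·(3jₘ)² = 4/5
I = +1·√(0.8/4π) = 0.25231325
No selection rule forces the value: the integral is nonzero (none).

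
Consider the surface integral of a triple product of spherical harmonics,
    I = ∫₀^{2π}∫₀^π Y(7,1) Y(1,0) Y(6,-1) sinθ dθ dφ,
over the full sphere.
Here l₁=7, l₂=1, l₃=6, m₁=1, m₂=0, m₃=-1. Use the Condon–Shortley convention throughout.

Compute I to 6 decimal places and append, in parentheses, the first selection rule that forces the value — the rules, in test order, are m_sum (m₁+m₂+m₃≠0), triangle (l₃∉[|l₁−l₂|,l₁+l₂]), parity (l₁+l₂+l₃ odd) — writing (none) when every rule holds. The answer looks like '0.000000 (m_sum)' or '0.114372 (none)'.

-0.242415 (none)

Checks pass: Σm=0; 14 even; l₃=6∈[6,8].
(2·7+1)(2·1+1)(2·6+1) = 585
Δ: 2! 12! 0! / 15! → 1/1365
sum: t=1:−1/518400 = -1/518400
3j²(7 1 6; 0 0 0) = Δ·Π!·Σ² = 7/195  (sign -1)
sum: t=1:−1/604800 = -1/604800
3j²(7 1 6; 1 0 -1) = Δ·Π!·Σ² = 16/455  (sign +1)
combine: 4πI² = 585·7/195·16/455 = 48/65
take √, sign -1: I = -0.24241473
No selection rule forces the value: the integral is nonzero (none).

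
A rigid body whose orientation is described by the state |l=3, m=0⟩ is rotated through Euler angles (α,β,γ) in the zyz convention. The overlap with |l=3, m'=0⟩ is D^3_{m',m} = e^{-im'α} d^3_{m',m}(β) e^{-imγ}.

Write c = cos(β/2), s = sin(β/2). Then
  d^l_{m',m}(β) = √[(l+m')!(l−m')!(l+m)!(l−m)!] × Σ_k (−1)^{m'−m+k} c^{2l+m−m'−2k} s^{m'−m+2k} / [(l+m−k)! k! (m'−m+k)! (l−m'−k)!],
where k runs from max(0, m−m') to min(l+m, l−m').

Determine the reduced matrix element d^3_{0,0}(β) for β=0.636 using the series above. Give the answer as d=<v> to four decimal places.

d=0.0949

d^3_{0,0}(β=0.6360) via the finite sum:
With c≡cos(β/2)=0.949863 and s≡sin(β/2)=0.312667, N=[6·6·6·6]^{1/2}=36.000000
k∈{0,1,2,3} keeps every argument non-negative
  k=0: (−1)^0·36.0000/(36)·0.9499^6·0.3127^0 = +0.734454
  k=1: (−1)^1·36.0000/(4)·0.9499^4·0.3127^2 = -0.716228
  k=2: (−1)^2·36.0000/(4)·0.9499^2·0.3127^4 = +0.077606
  k=3: (−1)^3·36.0000/(36)·0.9499^0·0.3127^6 = -0.000934
d^3_{0,0}(0.6360) = +0.734454 -0.716228 +0.077606 -0.000934 = +0.094898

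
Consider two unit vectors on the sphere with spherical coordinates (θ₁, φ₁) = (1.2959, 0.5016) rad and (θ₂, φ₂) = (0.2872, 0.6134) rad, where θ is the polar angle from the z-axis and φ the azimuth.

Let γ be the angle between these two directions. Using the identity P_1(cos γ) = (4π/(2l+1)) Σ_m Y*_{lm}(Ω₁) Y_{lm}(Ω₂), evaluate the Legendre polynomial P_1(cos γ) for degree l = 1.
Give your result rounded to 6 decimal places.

0.531259

Addition theorem: P_1(cos γ) = (4π/3) Σ_m Y*_{lm}(Ω₁) Y_{lm}(Ω₂), m = −1…1:
  term(m=-1) = +0.032340-0.003631i   from Y*(Ω₁)=+0.291560+0.159886i, Y(Ω₂)=+0.080026-0.056337i
  term(m=+0) = +0.062149+0.000000i   from Y*(Ω₁)=+0.132630-0.000000i, Y(Ω₂)=+0.468590+0.000000i
  term(m=+1) = +0.032340+0.003631i   from Y*(Ω₁)=-0.291560+0.159886i, Y(Ω₂)=-0.080026-0.056337i
Σ over m = +0.126829+0.000000i; ×(4π/3) → +0.531259+0.000000i. Real part: 0.531259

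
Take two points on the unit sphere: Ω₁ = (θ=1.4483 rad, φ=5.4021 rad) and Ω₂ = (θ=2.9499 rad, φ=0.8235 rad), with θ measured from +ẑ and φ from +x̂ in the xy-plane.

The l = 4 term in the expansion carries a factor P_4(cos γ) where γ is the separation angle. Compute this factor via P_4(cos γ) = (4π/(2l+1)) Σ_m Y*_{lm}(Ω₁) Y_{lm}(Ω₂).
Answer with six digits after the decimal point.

Addition theorem: P_4(cos γ) = (4π/9) Σ_m Y*_{lm}(Ω₁) Y_{lm}(Ω₂), m = −4…4:
  [-4]  conj(Y_{4,-4})(Ω₁) = -0.39835 + 0.16038j ; Y_{4,-4}(Ω₂) = -0.00058 + 0.00009j ; Δ = 0.00022 - 0.00013j
  [-3]  conj(Y_{4,-3})(Ω₁) = -0.13134 - 0.07147j ; Y_{4,-3}(Ω₂) = 0.00665 + 0.00528j ; Δ = -0.00050 - 0.00117j
  [-2]  conj(Y_{4,-2})(Ω₁) = 0.05613 + 0.28970j ; Y_{4,-2}(Ω₂) = -0.00531 - 0.06957j ; Δ = 0.01986 - 0.00544j
  [-1]  conj(Y_{4,-1})(Ω₁) = -0.10571 + 0.12815j ; Y_{4,-1}(Ω₂) = -0.22527 + 0.24313j ; Δ = -0.00734 - 0.05457j
  [+0]  conj(Y_{4,0})(Ω₁) = 0.27080 + 0.00000j ; Y_{4,0}(Ω₂) = 0.69757 + 0.00000j ; Δ = 0.18890 + 0.00000j
  [+1]  conj(Y_{4,1})(Ω₁) = 0.10571 + 0.12815j ; Y_{4,1}(Ω₂) = 0.22527 + 0.24313j ; Δ = -0.00734 + 0.05457j
  [+2]  conj(Y_{4,2})(Ω₁) = 0.05613 - 0.28970j ; Y_{4,2}(Ω₂) = -0.00531 + 0.06957j ; Δ = 0.01986 + 0.00544j
  [+3]  conj(Y_{4,3})(Ω₁) = 0.13134 - 0.07147j ; Y_{4,3}(Ω₂) = -0.00665 + 0.00528j ; Δ = -0.00050 + 0.00117j
  [+4]  conj(Y_{4,4})(Ω₁) = -0.39835 - 0.16038j ; Y_{4,4}(Ω₂) = -0.00058 - 0.00009j ; Δ = 0.00022 + 0.00013j
Total Σ_m = 0.21336 + 0.00000j. Multiply by 1.396263: 0.29791 + 0.00000j. P_4(cos γ) = 0.297909

0.297909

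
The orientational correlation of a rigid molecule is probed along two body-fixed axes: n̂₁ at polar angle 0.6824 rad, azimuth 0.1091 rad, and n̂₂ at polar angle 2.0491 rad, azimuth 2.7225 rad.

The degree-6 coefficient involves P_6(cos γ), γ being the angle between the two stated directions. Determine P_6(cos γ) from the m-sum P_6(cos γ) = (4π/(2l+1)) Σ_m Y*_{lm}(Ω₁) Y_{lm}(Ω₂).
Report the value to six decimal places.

-0.411506

Addition theorem: P_6(cos γ) = (4π/13) Σ_m Y*_{lm}(Ω₁) Y_{lm}(Ω₂), m = −6…6:
  [-6]  conj(Y_{6,-6})(Ω₁) = +0.024111+0.018505i ; Y_{6,-6}(Ω₂) = -0.191517+0.138771i ; Δ = -0.007186-0.000198i
  [-5]  conj(Y_{6,-5})(Ω₁) = +0.110758+0.067223i ; Y_{6,-5}(Ω₂) = -0.212775+0.367631i ; Δ = -0.048280+0.026415i
  [-4]  conj(Y_{6,-4})(Ω₁) = +0.287713+0.134186i ; Y_{6,-4}(Ω₂) = -0.031070+0.293201i ; Δ = -0.048283+0.080189i
  [-3]  conj(Y_{6,-3})(Ω₁) = +0.435246+0.147771i ; Y_{6,-3}(Ω₂) = -0.043324-0.133629i ; Δ = +0.000890-0.064563i
  [-2]  conj(Y_{6,-2})(Ω₁) = +0.269277+0.059707i ; Y_{6,-2}(Ω₂) = -0.228724-0.254242i ; Δ = -0.046410-0.082118i
  [-1]  conj(Y_{6,-1})(Ω₁) = -0.220082-0.024107i ; Y_{6,-1}(Ω₂) = +0.019302+0.008599i ; Δ = -0.004041-0.002358i
  [+0]  conj(Y_{6,0})(Ω₁) = -0.353248-0.000000i ; Y_{6,0}(Ω₂) = +0.337123+0.000000i ; Δ = -0.119088-0.000000i
  [+1]  conj(Y_{6,1})(Ω₁) = +0.220082-0.024107i ; Y_{6,1}(Ω₂) = -0.019302+0.008599i ; Δ = -0.004041+0.002358i
  [+2]  conj(Y_{6,2})(Ω₁) = +0.269277-0.059707i ; Y_{6,2}(Ω₂) = -0.228724+0.254242i ; Δ = -0.046410+0.082118i
  [+3]  conj(Y_{6,3})(Ω₁) = -0.435246+0.147771i ; Y_{6,3}(Ω₂) = +0.043324-0.133629i ; Δ = +0.000890+0.064563i
  [+4]  conj(Y_{6,4})(Ω₁) = +0.287713-0.134186i ; Y_{6,4}(Ω₂) = -0.031070-0.293201i ; Δ = -0.048283-0.080189i
  [+5]  conj(Y_{6,5})(Ω₁) = -0.110758+0.067223i ; Y_{6,5}(Ω₂) = +0.212775+0.367631i ; Δ = -0.048280-0.026415i
  [+6]  conj(Y_{6,6})(Ω₁) = +0.024111-0.018505i ; Y_{6,6}(Ω₂) = -0.191517-0.138771i ; Δ = -0.007186+0.000198i
Σ over m = -0.425706+0.000000i; ×(4π/13) → -0.411506+0.000000i. Real part: -0.411506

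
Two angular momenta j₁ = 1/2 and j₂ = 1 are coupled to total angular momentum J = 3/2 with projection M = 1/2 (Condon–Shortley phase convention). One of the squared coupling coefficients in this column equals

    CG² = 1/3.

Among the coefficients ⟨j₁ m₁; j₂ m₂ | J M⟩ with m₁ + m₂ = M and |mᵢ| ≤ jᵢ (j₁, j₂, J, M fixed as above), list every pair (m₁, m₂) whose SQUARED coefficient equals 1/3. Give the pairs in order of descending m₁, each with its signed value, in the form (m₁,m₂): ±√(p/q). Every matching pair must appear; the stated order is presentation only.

(-1/2,1): +√(1/3)

Admissible pairs with m₁+m₂ = M = 1/2: (-1/2,1), (1/2,0)
  (m₁,m₂)=(1/2,0): CG² = 2/3, CG = +√(2/3)
  (m₁,m₂)=(-1/2,1): CG² = 1/3, CG = +√(1/3)   ← matches the target
Pairs with CG² = 1/3: (-1/2,1): +√(1/3)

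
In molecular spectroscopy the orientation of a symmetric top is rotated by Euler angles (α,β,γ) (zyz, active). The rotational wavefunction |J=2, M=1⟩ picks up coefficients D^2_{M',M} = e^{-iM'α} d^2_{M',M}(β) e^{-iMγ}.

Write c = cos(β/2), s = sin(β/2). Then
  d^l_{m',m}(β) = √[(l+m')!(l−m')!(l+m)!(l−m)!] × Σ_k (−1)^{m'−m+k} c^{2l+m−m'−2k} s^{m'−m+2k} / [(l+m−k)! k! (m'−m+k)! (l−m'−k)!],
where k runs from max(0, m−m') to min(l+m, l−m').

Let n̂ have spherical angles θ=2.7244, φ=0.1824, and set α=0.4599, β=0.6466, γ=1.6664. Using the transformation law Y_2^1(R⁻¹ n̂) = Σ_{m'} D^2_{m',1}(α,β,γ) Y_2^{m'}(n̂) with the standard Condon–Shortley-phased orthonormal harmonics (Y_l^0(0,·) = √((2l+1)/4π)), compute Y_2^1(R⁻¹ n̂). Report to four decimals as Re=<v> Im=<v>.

Need the full column D^2_{m',1} for m'=−2..2 at α=0.4599, β=0.6466, γ=1.6664.
cos(β/2)=0.948192, sin(β/2)=0.317697
d^2_{-2,1}: single k=3 term ⇒ +0.060809;  D = +0.044634-0.041298i
d^2_{-1,1}: k∈[2..3] ⇒ +0.272233 -0.010187 = +0.262046;  D = +0.093365-0.244849i
d^2_{0,1}: k∈[1..2] ⇒ +0.663404 -0.074475 = +0.588929;  D = -0.056218-0.586240i
d^2_{1,1}: k∈[0..1] ⇒ +0.808324 -0.272233 = +0.536091;  D = -0.282719-0.455481i
d^2_{2,1}: single k=0 term ⇒ -0.541667;  D = +0.460251+0.285609i
Y_2^{m'}(θ=2.7244,φ=0.1824) and Σ D·Y over m':
  (+0.0446-0.0413i)·(+0.0592-0.0226i)  (+0.0934-0.2448i)·(-0.2814+0.0519i)  (-0.0562-0.5862i)·(+0.4754+0.0000i)  (-0.2827-0.4555i)·(+0.2814+0.0519i)  (+0.4603+0.2856i)·(+0.0592+0.0226i)
Y_2^1(R⁻¹ n̂) = -0.073701-0.323951i

Re=-0.0737 Im=-0.3240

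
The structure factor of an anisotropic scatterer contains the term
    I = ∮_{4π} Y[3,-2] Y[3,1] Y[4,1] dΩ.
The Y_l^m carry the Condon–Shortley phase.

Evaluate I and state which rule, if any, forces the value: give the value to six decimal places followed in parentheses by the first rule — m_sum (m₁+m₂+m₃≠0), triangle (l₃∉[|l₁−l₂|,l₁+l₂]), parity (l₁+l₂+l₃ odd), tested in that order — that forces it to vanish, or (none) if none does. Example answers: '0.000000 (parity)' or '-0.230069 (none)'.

Rules hold: Σm=0, L=10 even, 0≤4≤6.
N = 7·7·9 = 441
Δ = 2!·4!·4!/11! = 1/34650
Racah Σ t=0..2: t=0:+1/72 t=1:−1/16 t=2:+1/72 = -5/144
⇒ 3j(3 3 4; 0 0 0)² = 2/77, sgn -1
Racah Σ t=1..2: t=1:−1/144 t=2:+1/48 = 1/72
⇒ 3j(3 3 4; -2 1 1)² = 16/693, sgn -1
4πI² = N·(3j₀)²·(3jₘ)² = 32/121
I = +1·√(0.264463/4π) = 0.14506992
No selection rule forces the value: the integral is nonzero (none).

0.145070 (none)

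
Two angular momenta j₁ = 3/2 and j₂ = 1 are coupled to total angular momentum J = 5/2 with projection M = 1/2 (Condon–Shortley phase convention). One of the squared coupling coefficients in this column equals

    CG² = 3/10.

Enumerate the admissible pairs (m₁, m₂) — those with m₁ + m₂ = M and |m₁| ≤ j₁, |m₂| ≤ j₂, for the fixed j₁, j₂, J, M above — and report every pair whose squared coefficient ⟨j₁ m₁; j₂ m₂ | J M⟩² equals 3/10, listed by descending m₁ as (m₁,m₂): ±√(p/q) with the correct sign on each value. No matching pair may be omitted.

(-1/2,1): +√(3/10)

Admissible pairs with m₁+m₂ = M = 1/2: (-1/2,1), (1/2,0), (3/2,-1)
  (m₁,m₂)=(3/2,-1): CG² = 1/10, CG = +√(1/10)
  (m₁,m₂)=(1/2,0): CG² = 3/5, CG = +√(3/5)
  (m₁,m₂)=(-1/2,1): CG² = 3/10, CG = +√(3/10)   ← matches the target
Pairs with CG² = 3/10: (-1/2,1): +√(3/10)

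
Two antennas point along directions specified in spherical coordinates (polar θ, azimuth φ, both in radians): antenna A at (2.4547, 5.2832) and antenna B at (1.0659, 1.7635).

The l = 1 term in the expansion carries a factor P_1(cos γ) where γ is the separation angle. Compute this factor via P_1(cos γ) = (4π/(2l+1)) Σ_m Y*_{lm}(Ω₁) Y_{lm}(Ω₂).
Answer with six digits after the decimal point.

Addition theorem: P_1(cos γ) = (4π/3) Σ_m Y*_{lm}(Ω₁) Y_{lm}(Ω₂), m = −1…1:
  term(m=-1) = -0.06157 - 0.02446j   from Y*(Ω₁)=0.11838 - 0.18436j, Y(Ω₂)=-0.05791 - 0.29679j
  term(m=+0) = -0.08929 + 0.00000j   from Y*(Ω₁)=-0.37780 + 0.00000j, Y(Ω₂)=0.23635 + 0.00000j
  term(m=+1) = -0.06157 + 0.02446j   from Y*(Ω₁)=-0.11838 - 0.18436j, Y(Ω₂)=0.05791 - 0.29679j
Accumulated sum -0.21243 + 0.00000j; after 4π/(2l+1) scaling, -0.88983 + 0.00000j ⇒ P_1 = -0.889829

-0.889829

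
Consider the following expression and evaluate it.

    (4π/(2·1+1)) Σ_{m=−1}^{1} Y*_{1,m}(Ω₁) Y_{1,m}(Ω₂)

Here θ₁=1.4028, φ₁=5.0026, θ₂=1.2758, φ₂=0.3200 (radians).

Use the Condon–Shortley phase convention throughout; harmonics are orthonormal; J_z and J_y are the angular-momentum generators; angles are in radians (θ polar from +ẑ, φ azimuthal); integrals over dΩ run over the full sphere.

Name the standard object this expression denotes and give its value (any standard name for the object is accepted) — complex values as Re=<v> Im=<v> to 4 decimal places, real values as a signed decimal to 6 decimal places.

Legendre polynomial (addition theorem), +0.020516

This sum is the spherical-harmonic addition theorem: it equals the Legendre polynomial P_l(cos γ) of the angle γ between the two directions.
Term-by-term m-sum for l=1 (normalisation 4π/3 = 4.188790):
  term(m=-1) = -0.003354-0.112552i   from Y*(Ω₁)=+0.097473-0.326386i, Y(Ω₂)=+0.313789-0.103986i
  term(m=+0) = +0.011606+0.000000i   from Y*(Ω₁)=+0.081698-0.000000i, Y(Ω₂)=+0.142055+0.000000i
  term(m=+1) = -0.003354+0.112552i   from Y*(Ω₁)=-0.097473-0.326386i, Y(Ω₂)=-0.313789-0.103986i
Total Σ_m = +0.004898+0.000000i. Multiply by 4.188790: +0.020516+0.000000i. P_1(cos γ) = 0.020516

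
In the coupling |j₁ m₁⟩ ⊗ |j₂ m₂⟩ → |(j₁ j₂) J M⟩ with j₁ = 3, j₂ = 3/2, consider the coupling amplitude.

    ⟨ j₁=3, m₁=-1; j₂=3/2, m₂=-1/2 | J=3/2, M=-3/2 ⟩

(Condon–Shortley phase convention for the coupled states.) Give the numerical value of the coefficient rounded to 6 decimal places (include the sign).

triangle: 3!·3!·0!/7! = 36/5040
(j±m)!: 2!·4!·1!·2!·0!·3! = 576
prefactor² = (2J+1)·Δ·N² = 576/35
  k=1: −1/(1!·2!·3!·0!·0!·0!) = -1/12
Σ = -1/12  ⇒  CG² = 576/35·(-1/12)² = 4/35
CG = −√(4/35) = -0.338062

−√(4/35) = -0.338062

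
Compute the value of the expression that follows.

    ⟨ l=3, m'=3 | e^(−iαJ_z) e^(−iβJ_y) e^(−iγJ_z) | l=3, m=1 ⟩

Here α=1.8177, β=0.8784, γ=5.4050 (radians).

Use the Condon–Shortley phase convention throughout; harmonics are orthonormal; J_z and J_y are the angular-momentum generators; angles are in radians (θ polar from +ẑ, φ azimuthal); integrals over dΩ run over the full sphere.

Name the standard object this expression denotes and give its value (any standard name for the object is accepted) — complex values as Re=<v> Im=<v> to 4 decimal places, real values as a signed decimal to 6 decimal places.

Wigner D-matrix element, Re=-0.0644 Im=0.4655

This is a Wigner D-matrix element — the rotation-matrix element ⟨l m'| R(α,β,γ) |l m⟩ in the angular-momentum basis.
D^3_{3,1}(1.8177,0.8784,5.4050) = e^{-i·3·1.8177}·d^3_{3,1}(0.8784)·e^{-i·1·5.4050}. Compute d first:
With c≡cos(β/2)=0.905092 and s≡sin(β/2)=0.425216, N=[720·1·24·2]^{1/2}=185.903201
k: max(0,(1)−(3))=0 … min(3+(1),3−(3))=0
  k=0: (−1)^2·185.9032/(48)·0.9051^4·0.4252^2 = +0.469932
d^3_{3,1}(0.8784) = +0.469932
Attach z-rotation phases: D = e^{-i(3)(1.8177)}·(+0.469932)·e^{-i(1)(5.4050)} = -0.064400+0.465498i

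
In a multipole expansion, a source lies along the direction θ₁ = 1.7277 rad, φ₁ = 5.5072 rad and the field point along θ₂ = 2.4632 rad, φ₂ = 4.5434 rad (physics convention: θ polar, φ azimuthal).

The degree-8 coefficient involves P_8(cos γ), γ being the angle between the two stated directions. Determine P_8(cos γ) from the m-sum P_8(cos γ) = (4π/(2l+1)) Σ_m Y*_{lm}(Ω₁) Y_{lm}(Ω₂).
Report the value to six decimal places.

Addition theorem: P_8(cos γ) = (4π/17) Σ_m Y*_{lm}(Ω₁) Y_{lm}(Ω₂), m = −8…8:
  [-8]  conj(Y_{8,-8})(Ω₁) = (0.465578, 0.035126) ; Y_{8,-8}(Ω₂) = (0.002692, 0.012101) ; Δ = (0.000828, 0.005729)
  [-7]  conj(Y_{8,-7})(Ω₁) = (-0.194714, -0.222226) ; Y_{8,-7}(Ω₂) = (-0.056952, 0.023269) ; Δ = (0.016260, 0.008126)
  [-6]  conj(Y_{8,-6})(Ω₁) = (0.012503, -0.221145) ; Y_{8,-6}(Ω₂) = (-0.098332, -0.157941) ; Δ = (-0.036157, 0.019771)
  [-5]  conj(Y_{8,-5})(Ω₁) = (-0.232673, 0.211741) ; Y_{8,-5}(Ω₂) = (0.280786, -0.249191) ; Δ = (-0.012567, 0.117434)
  [-4]  conj(Y_{8,-4})(Ω₁) = (-0.129953, -0.004895) ; Y_{8,-4}(Ω₂) = (0.373442, 0.299498) ; Δ = (-0.047064, -0.040749)
  [-3]  conj(Y_{8,-3})(Ω₁) = (0.215758, 0.228301) ; Y_{8,-3}(Ω₂) = (-0.128134, 0.230713) ; Δ = (-0.080318, 0.020525)
  [-2]  conj(Y_{8,-2})(Ω₁) = (-0.001643, 0.087275) ; Y_{8,-2}(Ω₂) = (0.202467, 0.071160) ; Δ = (-0.006543, 0.017553)
  [-1]  conj(Y_{8,-1})(Ω₁) = (0.222411, -0.218263) ; Y_{8,-1}(Ω₂) = (-0.064508, 0.378089) ; Δ = (0.068175, 0.098171)
  [+0]  conj(Y_{8,0})(Ω₁) = (0.074450, -0.000000) ; Y_{8,0}(Ω₂) = (0.099443, 0.000000) ; Δ = (0.007404, 0.000000)
  [+1]  conj(Y_{8,1})(Ω₁) = (-0.222411, -0.218263) ; Y_{8,1}(Ω₂) = (0.064508, 0.378089) ; Δ = (0.068175, -0.098171)
  [+2]  conj(Y_{8,2})(Ω₁) = (-0.001643, -0.087275) ; Y_{8,2}(Ω₂) = (0.202467, -0.071160) ; Δ = (-0.006543, -0.017553)
  [+3]  conj(Y_{8,3})(Ω₁) = (-0.215758, 0.228301) ; Y_{8,3}(Ω₂) = (0.128134, 0.230713) ; Δ = (-0.080318, -0.020525)
  [+4]  conj(Y_{8,4})(Ω₁) = (-0.129953, 0.004895) ; Y_{8,4}(Ω₂) = (0.373442, -0.299498) ; Δ = (-0.047064, 0.040749)
  [+5]  conj(Y_{8,5})(Ω₁) = (0.232673, 0.211741) ; Y_{8,5}(Ω₂) = (-0.280786, -0.249191) ; Δ = (-0.012567, -0.117434)
  [+6]  conj(Y_{8,6})(Ω₁) = (0.012503, 0.221145) ; Y_{8,6}(Ω₂) = (-0.098332, 0.157941) ; Δ = (-0.036157, -0.019771)
  [+7]  conj(Y_{8,7})(Ω₁) = (0.194714, -0.222226) ; Y_{8,7}(Ω₂) = (0.056952, 0.023269) ; Δ = (0.016260, -0.008126)
  [+8]  conj(Y_{8,8})(Ω₁) = (0.465578, -0.035126) ; Y_{8,8}(Ω₂) = (0.002692, -0.012101) ; Δ = (0.000828, -0.005729)
Accumulated sum (-0.187367, 0.000000); after 4π/(2l+1) scaling, (-0.138501, 0.000000) ⇒ P_8 = -0.138501

-0.138501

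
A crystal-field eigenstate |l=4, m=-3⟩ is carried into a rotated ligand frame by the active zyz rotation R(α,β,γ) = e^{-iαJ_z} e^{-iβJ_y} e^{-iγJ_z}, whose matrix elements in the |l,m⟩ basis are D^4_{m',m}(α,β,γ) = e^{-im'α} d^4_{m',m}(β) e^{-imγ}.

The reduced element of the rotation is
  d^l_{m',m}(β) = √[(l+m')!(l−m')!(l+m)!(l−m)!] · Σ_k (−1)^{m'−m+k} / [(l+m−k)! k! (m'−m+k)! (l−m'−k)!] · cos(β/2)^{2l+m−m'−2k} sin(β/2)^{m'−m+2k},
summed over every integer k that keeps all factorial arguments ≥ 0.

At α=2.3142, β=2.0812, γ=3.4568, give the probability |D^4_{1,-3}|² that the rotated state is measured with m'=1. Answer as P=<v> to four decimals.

First d^4_{1,-3}(β=2.0812), then the phase factors e^{-i(1)α} and e^{-i(-3)γ}:
Half-angle: c=0.505703, s=0.862708. N=√(120·6·1·5040)=1904.940944
k∈{0,1} keeps every argument non-negative
  k=0: (−1)^4·1904.9409/(144)·0.5057^4·0.8627^4 = +0.479242
  k=1: (−1)^5·1904.9409/(240)·0.5057^2·0.8627^6 = -0.836842
d^4_{1,-3}(2.0812) = +0.479242 -0.836842 = -0.357599
|D^4_{1,-3}|² = |d^4_{1,-3}(β)|² = (-0.357599)² = 0.127877 (the z-rotation phases have unit modulus)

P=0.1279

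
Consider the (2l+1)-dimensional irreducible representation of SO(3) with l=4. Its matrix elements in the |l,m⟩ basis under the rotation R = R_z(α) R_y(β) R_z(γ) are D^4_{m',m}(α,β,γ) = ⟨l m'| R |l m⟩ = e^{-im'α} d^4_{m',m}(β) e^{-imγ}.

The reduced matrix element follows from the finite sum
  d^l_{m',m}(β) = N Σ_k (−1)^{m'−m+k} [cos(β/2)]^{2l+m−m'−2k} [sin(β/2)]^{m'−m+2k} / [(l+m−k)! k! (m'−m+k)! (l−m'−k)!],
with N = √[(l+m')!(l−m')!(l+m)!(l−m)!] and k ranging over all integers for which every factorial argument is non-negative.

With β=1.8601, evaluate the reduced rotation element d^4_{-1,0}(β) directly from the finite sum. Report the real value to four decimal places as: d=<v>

d^4_{-1,0}(β=1.8601) via the finite sum:
With c≡cos(β/2)=0.597794 and s≡sin(β/2)=0.801650, N=[6·120·24·24]^{1/2}=643.987578
The bounds max(0,m−m')=1 and min(l+m,l−m')=4 give 4 terms
  k=1: (−1)^0·643.9876/(144)·0.5978^7·0.8016^1 = +0.097805
  k=2: (−1)^1·643.9876/(24)·0.5978^5·0.8016^3 = -1.055304
  k=3: (−1)^2·643.9876/(24)·0.5978^3·0.8016^5 = +1.897773
  k=4: (−1)^3·643.9876/(144)·0.5978^1·0.8016^7 = -0.568800
d^4_{-1,0}(1.8601) = +0.097805 -1.055304 +1.897773 -0.568800 = +0.371473

d=0.3715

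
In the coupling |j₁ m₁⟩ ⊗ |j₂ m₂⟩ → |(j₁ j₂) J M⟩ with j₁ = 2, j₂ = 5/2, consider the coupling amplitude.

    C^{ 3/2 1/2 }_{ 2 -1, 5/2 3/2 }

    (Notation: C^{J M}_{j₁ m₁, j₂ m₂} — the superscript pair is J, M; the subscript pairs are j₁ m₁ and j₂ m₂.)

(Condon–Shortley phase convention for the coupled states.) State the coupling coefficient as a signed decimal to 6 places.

triangle: 3!×1!×2!/7! = 12/5040
(j±m)!: 1!×3!×4!×1!×2!×1! = 288
prefactor² = (2J+1)×Δ×N² = 96/35
  k=2: +1/(2!×1!×1!×2!×0!×0!) = 1/4
  k=3: −1/(3!×0!×0!×1!×1!×1!) = -1/6
Σ = 1/12  ⇒  CG² = 96/35×(1/12)² = 2/105
CG = +√(2/105) = +0.138013

+√(2/105) = +0.138013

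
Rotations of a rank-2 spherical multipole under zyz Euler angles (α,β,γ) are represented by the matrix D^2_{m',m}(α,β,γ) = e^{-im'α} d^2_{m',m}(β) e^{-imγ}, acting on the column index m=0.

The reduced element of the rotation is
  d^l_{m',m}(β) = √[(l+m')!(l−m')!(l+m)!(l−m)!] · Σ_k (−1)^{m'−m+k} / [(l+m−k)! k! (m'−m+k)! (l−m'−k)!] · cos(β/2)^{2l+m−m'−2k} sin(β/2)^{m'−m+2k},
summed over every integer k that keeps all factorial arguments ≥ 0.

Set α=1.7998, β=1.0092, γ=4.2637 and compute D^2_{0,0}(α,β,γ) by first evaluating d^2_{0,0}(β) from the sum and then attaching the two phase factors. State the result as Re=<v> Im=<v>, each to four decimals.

Re=-0.0746 Im=0.0000

Split into d^2_{0,0}(β=1.0092) × two z-phases.
c=cos(1.009200/2)=0.875368, s=sin(1.009200/2)=0.483457; N=√[2·2·2·2]=4.000000
Admissible k: 0..2 (factorial args all ≥0)
  k=0: (−1)^0·4.0000/(4)·0.8754^4·0.4835^0 = +0.587168
  k=1: (−1)^1·4.0000/(1)·0.8754^2·0.4835^2 = -0.716403
  k=2: (−1)^2·4.0000/(4)·0.8754^0·0.4835^4 = +0.054630
d^2_{0,0}(1.0092) = +0.587168 -0.716403 +0.054630 = -0.074605
D = (+1.000000+0.000000i)·(-0.074605)·(+1.000000+0.000000i) = -0.074605+0.000000i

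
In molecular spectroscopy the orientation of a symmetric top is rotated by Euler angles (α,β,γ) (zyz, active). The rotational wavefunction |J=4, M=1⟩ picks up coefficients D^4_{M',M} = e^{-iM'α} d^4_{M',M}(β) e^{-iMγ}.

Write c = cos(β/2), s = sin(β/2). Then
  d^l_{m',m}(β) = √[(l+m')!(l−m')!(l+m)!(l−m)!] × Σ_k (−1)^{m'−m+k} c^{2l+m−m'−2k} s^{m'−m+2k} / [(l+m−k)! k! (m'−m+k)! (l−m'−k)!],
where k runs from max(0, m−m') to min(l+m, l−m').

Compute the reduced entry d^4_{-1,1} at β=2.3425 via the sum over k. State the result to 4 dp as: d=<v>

d^4_{-1,1}(β=2.3425) via the finite sum:
With c≡cos(β/2)=0.389000 and s≡sin(β/2)=0.921238, N=[6·120·120·6]^{1/2}=720.000000
Admissible k: 2..5 (factorial args all ≥0)
  k=2: (−1)^0·720.0000/(72)·0.3890^6·0.9212^2 = +0.029407
  k=3: (−1)^1·720.0000/(24)·0.3890^4·0.9212^4 = -0.494776
  k=4: (−1)^2·720.0000/(48)·0.3890^2·0.9212^6 = +1.387463
  k=5: (−1)^3·720.0000/(720)·0.3890^0·0.9212^8 = -0.518768
d^4_{-1,1}(2.3425) = +0.029407 -0.494776 +1.387463 -0.518768 = +0.403326

d=0.4033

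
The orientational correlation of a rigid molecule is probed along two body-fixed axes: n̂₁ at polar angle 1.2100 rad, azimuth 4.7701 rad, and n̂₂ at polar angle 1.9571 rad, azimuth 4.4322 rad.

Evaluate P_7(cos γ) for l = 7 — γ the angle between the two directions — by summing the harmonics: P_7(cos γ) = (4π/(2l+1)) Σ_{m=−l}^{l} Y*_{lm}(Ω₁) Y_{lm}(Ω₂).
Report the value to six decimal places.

Addition theorem: P_7(cos γ) = (4π/15) Σ_m Y*_{lm}(Ω₁) Y_{lm}(Ω₂), m = −7…7:
  m=-7: Y*=(-0.123358, 0.288564)  Y=(0.270581, 0.111390)  product (-0.065522, 0.064339)
  m=-6: Y*=(-0.416753, -0.150366)  Y=(-0.049036, 0.442614)  product (0.086990, -0.177087)
  m=-5: Y*=(0.046421, -0.156384)  Y=(-0.208508, 0.035760)  product (-0.004087, 0.034267)
  m=-4: Y*=(-0.266670, -0.062676)  Y=(0.102242, 0.211636)  product (-0.014000, -0.062845)
  m=-3: Y*=(0.046894, -0.268142)  Y=(-0.228464, 0.204551)  product (0.044135, 0.070853)
  m=-2: Y*=(-0.168694, -0.019558)  Y=(0.097115, 0.060937)  product (-0.015191, -0.012179)
  m=-1: Y*=(0.017120, -0.296320)  Y=(-0.088620, 0.307965)  product (0.089739, 0.031532)
  m=+0: Y*=(-0.136833, -0.000000)  Y=(0.077748, 0.000000)  product (-0.010639, -0.000000)
  m=+1: Y*=(-0.017120, -0.296320)  Y=(0.088620, 0.307965)  product (0.089739, -0.031532)
  m=+2: Y*=(-0.168694, 0.019558)  Y=(0.097115, -0.060937)  product (-0.015191, 0.012179)
  m=+3: Y*=(-0.046894, -0.268142)  Y=(0.228464, 0.204551)  product (0.044135, -0.070853)
  m=+4: Y*=(-0.266670, 0.062676)  Y=(0.102242, -0.211636)  product (-0.014000, 0.062845)
  m=+5: Y*=(-0.046421, -0.156384)  Y=(0.208508, 0.035760)  product (-0.004087, -0.034267)
  m=+6: Y*=(-0.416753, 0.150366)  Y=(-0.049036, -0.442614)  product (0.086990, 0.177087)
  m=+7: Y*=(0.123358, 0.288564)  Y=(-0.270581, 0.111390)  product (-0.065522, -0.064339)
Total Σ_m = (0.233490, -0.000000). Multiply by 0.837758: (0.195608, -0.000000). P_7(cos γ) = 0.195608

0.195608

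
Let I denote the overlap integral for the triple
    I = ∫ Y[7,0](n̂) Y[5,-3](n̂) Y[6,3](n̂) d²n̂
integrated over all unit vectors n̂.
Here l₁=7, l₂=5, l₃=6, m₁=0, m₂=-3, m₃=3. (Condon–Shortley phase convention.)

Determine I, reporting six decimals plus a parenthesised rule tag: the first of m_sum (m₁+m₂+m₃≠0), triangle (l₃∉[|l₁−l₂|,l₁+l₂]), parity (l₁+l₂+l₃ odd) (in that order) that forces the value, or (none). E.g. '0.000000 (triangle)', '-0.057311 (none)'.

0.061731 (none)

Rules hold: Σm=0, L=18 even, 2≤6≤12.
N = 15·11·13 = 2145
Δ = 6!·8!·4!/19! = 1/174594420
Racah Σ t=1..5: t=1:−1/4147200 t=2:+1/207360 t=3:−1/82944 t=4:+1/207360 t=5:−1/4147200 = -1/345600
⇒ 3j(7 5 6; 0 0 0)² = 420/46189, sgn -1
Racah Σ t=0..2: t=0:+1/14515200 t=1:−1/1036800 t=2:+1/829440 = 1/3225600
⇒ 3j(7 5 6; 0 -3 3)² = 567/230945, sgn -1
4πI² = N·(3j₀)²·(3jₘ)² = 714420/14919047
I = +1·√(0.0478864/4π) = 0.06173072
No selection rule forces the value: the integral is nonzero (none).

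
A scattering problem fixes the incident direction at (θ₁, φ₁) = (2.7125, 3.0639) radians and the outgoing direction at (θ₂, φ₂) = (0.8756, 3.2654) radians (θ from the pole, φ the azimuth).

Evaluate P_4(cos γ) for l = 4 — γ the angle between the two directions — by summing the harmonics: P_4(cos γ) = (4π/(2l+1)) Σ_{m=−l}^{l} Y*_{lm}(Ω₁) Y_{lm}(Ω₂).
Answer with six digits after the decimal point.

Summing Y*_{l m}(θ₁,φ₁)·Y_{l m}(θ₂,φ₂) over m ∈ [−4, 4]; prefactor 4π/(2·4+1) = 1.396263:
  [-4]  conj(Y_{4,-4})(Ω₁) = +0.012624-0.004054i ; Y_{4,-4}(Ω₂) = +0.135407-0.073137i ; Δ = +0.001413-0.001472i
  [-3]  conj(Y_{4,-3})(Ω₁) = +0.079751-0.018932i ; Y_{4,-3}(Ω₂) = -0.338317+0.131774i ; Δ = -0.024486+0.016914i
  [-2]  conj(Y_{4,-2})(Ω₁) = +0.273924-0.042910i ; Y_{4,-2}(Ω₂) = +0.358032-0.090512i ; Δ = +0.094190-0.040156i
  [-1]  conj(Y_{4,-1})(Ω₁) = +0.497559-0.038735i ; Y_{4,-1}(Ω₂) = +0.029557-0.003678i ; Δ = +0.014564-0.002975i
  [+0]  conj(Y_{4,0})(Ω₁) = +0.224783-0.000000i ; Y_{4,0}(Ω₂) = -0.361455+0.000000i ; Δ = -0.081249+0.000000i
  [+1]  conj(Y_{4,1})(Ω₁) = -0.497559-0.038735i ; Y_{4,1}(Ω₂) = -0.029557-0.003678i ; Δ = +0.014564+0.002975i
  [+2]  conj(Y_{4,2})(Ω₁) = +0.273924+0.042910i ; Y_{4,2}(Ω₂) = +0.358032+0.090512i ; Δ = +0.094190+0.040156i
  [+3]  conj(Y_{4,3})(Ω₁) = -0.079751-0.018932i ; Y_{4,3}(Ω₂) = +0.338317+0.131774i ; Δ = -0.024486-0.016914i
  [+4]  conj(Y_{4,4})(Ω₁) = +0.012624+0.004054i ; Y_{4,4}(Ω₂) = +0.135407+0.073137i ; Δ = +0.001413+0.001472i
Σ over m = +0.090111-0.000000i; ×(4π/9) → +0.125819-0.000000i. Real part: 0.125819

0.125819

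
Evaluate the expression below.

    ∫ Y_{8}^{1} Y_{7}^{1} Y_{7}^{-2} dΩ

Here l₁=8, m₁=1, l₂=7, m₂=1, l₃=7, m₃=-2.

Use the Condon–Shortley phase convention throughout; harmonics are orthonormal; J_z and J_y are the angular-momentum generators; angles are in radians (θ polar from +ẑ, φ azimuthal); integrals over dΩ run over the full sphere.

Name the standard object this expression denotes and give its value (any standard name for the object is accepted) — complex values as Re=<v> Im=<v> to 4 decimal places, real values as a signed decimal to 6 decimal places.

Gaunt coefficient, +0.104298

This is a Gaunt coefficient — the integral of a triple product of spherical harmonics over the sphere.
Rules hold: Σm=0, L=22 even, 1≤7≤15.
N = 17·15·15 = 3825
Δ = 8!·8!·6!/23! = 1/22086194130
Racah Σ t=1..7: t=1:−1/18289152000 t=2:+1/248832000 t=3:−1/24883200 t=4:+1/11943936 t=5:−1/24883200 t=6:+1/248832000 t=7:−1/18289152000 = 11/975421440
⇒ 3j(8 7 7; 0 0 0)² = 1750/289731, sgn -1
Racah Σ t=2..7: t=2:+1/746496000 t=3:−1/49766400 t=4:+1/19906560 t=5:−1/37324800 t=6:+1/348364800 t=7:−1/24385536000 = 11/1463132160
⇒ 3j(8 7 7; 1 1 -2)² = 4000/676039, sgn -1
4πI² = N·(3j₀)²·(3jₘ)² = 75000000/548653937
I = +1·√(0.136698/4π) = 0.10429811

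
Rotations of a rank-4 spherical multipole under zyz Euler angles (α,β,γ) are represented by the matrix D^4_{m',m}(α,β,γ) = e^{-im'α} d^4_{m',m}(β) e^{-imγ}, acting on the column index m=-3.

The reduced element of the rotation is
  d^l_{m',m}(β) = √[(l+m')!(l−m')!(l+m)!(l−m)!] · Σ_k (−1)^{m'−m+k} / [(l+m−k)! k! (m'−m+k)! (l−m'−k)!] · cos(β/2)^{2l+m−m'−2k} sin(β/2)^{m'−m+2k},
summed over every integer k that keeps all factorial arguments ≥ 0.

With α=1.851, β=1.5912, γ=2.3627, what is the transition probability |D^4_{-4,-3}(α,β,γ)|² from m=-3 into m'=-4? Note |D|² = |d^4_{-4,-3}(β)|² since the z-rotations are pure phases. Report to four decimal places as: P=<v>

P=0.0276

D^4_{-4,-3}(1.8510,1.5912,2.3627) = e^{-i·-4·1.8510}·d^4_{-4,-3}(1.5912)·e^{-i·-3·2.3627}. Compute d first:
With c≡cos(β/2)=0.699856 and s≡sin(β/2)=0.714284, N=[1·40320·1·5040]^{1/2}=14255.272709
k: max(0,(-3)−(-4))=1 … min(4+(-3),4−(-4))=1
  k=1: (−1)^0·14255.2727/(5040)·0.6999^7·0.7143^1 = +0.166141
d^4_{-4,-3}(1.5912) = +0.166141
|D^4_{-4,-3}|² = |d^4_{-4,-3}(β)|² = (+0.166141)² = 0.027603 (the z-rotation phases have unit modulus)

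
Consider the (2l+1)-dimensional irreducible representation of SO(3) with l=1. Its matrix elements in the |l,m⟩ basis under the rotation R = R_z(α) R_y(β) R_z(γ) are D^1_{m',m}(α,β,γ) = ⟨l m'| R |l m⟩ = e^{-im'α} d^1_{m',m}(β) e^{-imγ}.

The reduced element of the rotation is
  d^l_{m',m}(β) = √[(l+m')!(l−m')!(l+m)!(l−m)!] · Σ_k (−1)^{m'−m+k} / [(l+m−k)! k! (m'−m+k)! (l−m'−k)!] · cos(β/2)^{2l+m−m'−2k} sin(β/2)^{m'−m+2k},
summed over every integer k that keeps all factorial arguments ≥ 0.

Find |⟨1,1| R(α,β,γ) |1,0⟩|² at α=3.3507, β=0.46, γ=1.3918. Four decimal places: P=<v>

P=0.0985

First d^1_{1,0}(β=0.4600), then the phase factors e^{-i(1)α} and e^{-i(0)γ}:
Half-angle: c=0.973666, s=0.227978. N=√(2·1·1·1)=1.414214
k∈{0} keeps every argument non-negative
  k=0: (−1)^1·1.4142/(1)·0.9737^1·0.2280^1 = -0.313919
d^1_{1,0}(0.4600) = -0.313919
|D^1_{1,0}|² = |d^1_{1,0}(β)|² = (-0.313919)² = 0.098545 (the z-rotation phases have unit modulus)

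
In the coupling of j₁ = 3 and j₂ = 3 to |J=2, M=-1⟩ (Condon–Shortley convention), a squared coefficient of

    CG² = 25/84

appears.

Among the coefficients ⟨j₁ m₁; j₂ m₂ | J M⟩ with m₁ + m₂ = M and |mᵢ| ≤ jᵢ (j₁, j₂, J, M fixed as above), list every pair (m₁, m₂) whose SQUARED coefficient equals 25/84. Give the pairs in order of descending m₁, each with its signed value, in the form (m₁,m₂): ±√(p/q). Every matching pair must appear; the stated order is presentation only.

Admissible pairs with m₁+m₂ = M = -1: (-3,2), (-2,1), (-1,0), (0,-1), (1,-2), (2,-3)
  (m₁,m₂)=(2,-3): CG² = 25/84, CG = +√(25/84)   ← matches the target
  (m₁,m₂)=(1,-2): CG² = 5/28, CG = −√(5/28)
  (m₁,m₂)=(0,-1): CG² = 1/42, CG = +√(1/42)
  (m₁,m₂)=(-1,0): CG² = 1/42, CG = +√(1/42)
  (m₁,m₂)=(-2,1): CG² = 5/28, CG = −√(5/28)
  (m₁,m₂)=(-3,2): CG² = 25/84, CG = +√(25/84)   ← matches the target
Pairs with CG² = 25/84: (2,-3): +√(25/84); (-3,2): +√(25/84)

(2,-3): +√(25/84); (-3,2): +√(25/84)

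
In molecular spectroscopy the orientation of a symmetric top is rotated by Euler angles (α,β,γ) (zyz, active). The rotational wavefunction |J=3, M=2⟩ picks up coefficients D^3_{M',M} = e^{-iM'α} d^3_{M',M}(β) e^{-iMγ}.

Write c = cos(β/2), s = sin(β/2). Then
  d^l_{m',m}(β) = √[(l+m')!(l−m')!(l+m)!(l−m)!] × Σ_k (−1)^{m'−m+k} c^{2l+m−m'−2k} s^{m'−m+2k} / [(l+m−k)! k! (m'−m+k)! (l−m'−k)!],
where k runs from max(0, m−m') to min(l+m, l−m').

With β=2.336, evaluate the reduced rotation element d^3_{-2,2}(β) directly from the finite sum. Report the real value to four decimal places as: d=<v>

d^3_{-2,2}(β=2.3360) via the finite sum:
Half-angle: c=0.391992, s=0.919968. N=√(1·120·120·1)=120.000000
Admissible k: 4..5 (factorial args all ≥0)
  k=4: (−1)^0·120.0000/(24)·0.3920^2·0.9200^4 = +0.550322
  k=5: (−1)^1·120.0000/(120)·0.3920^0·0.9200^6 = -0.606230
d^3_{-2,2}(2.3360) = +0.550322 -0.606230 = -0.055908

d=-0.0559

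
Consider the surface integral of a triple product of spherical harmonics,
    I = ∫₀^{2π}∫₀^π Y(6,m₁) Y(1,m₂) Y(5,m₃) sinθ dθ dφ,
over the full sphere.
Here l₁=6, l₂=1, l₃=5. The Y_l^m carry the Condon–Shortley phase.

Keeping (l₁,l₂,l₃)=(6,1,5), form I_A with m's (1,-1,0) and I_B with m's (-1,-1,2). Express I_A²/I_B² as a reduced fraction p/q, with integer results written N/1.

Shared (l₁,l₂,l₃)=(6,1,5): N and (l;000)² cancel in I_A²/I_B².
A: Δ = 2!·10!·0!/13! = 1/858; Racah Σ t=0..0: t=0:+1/28800 = 1/28800; ⇒ 3j(6 1 5; 1 -1 0)² = 7/286, sgn -1
B: Δ = 2!·10!·0!/13! = 1/858; Racah Σ t=0..0: t=0:+1/60480 = 1/60480; ⇒ 3j(6 1 5; -1 -1 2)² = 5/429, sgn -1
I_A²/I_B² = (7/286)/(5/429) = 21/10

21/10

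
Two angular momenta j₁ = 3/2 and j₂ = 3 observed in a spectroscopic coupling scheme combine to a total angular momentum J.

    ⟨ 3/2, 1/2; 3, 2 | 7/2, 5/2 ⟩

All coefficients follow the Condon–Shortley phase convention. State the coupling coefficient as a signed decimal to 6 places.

√[8·1!2!5!/9! · 2!1!5!1!6!1!] = √(6400/7)
  +(−1)^0/∏(0,1,1,5,1,0)! = 1/120  (running 1/120)
  +(−1)^1/∏(1,0,0,4,2,1)! = -1/48  (running -1/80)
⟨..|..⟩ = √(6400/7)·(-1/80) = -0.377964

−√(1/7) = -0.377964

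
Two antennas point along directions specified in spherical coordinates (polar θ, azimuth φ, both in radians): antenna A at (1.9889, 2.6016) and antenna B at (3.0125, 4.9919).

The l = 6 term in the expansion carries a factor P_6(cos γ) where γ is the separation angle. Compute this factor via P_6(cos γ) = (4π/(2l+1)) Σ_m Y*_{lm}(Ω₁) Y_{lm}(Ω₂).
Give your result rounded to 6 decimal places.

0.162174

Addition theorem: P_6(cos γ) = (4π/13) Σ_m Y*_{lm}(Ω₁) Y_{lm}(Ω₂), m = −6…6:
  [-6]  conj(Y_{6,-6})(Ω₁) = (-0.280026, 0.027633) ; Y_{6,-6}(Ω₂) = (0.000000, 0.000002) ; Δ = (-0.000000, -0.000001)
  [-5]  conj(Y_{6,-5})(Ω₁) = (-0.391530, -0.185105) ; Y_{6,-5}(Ω₂) = (-0.000058, -0.000010) ; Δ = (0.000021, 0.000015)
  [-4]  conj(Y_{6,-4})(Ω₁) = (-0.112479, -0.168291) ; Y_{6,-4}(Ω₂) = (0.000421, -0.000865) ; Δ = (-0.000193, 0.000026)
  [-3]  conj(Y_{6,-3})(Ω₁) = (0.011775, 0.239221) ; Y_{6,-3}(Ω₂) = (0.008012, 0.007203) ; Δ = (-0.001629, 0.002001)
  [-2]  conj(Y_{6,-2})(Ω₁) = (-0.137253, 0.256821) ; Y_{6,-2}(Ω₂) = (-0.069617, 0.043551) ; Δ = (-0.001630, -0.023857)
  [-1]  conj(Y_{6,-1})(Ω₁) = (0.124705, -0.074751) ; Y_{6,-1}(Ω₂) = (-0.107554, -0.374721) ; Δ = (-0.041423, -0.038690)
  [+0]  conj(Y_{6,0})(Ω₁) = (0.304115, -0.000000) ; Y_{6,0}(Ω₂) = (0.846651, 0.000000) ; Δ = (0.257479, 0.000000)
  [+1]  conj(Y_{6,1})(Ω₁) = (-0.124705, -0.074751) ; Y_{6,1}(Ω₂) = (0.107554, -0.374721) ; Δ = (-0.041423, 0.038690)
  [+2]  conj(Y_{6,2})(Ω₁) = (-0.137253, -0.256821) ; Y_{6,2}(Ω₂) = (-0.069617, -0.043551) ; Δ = (-0.001630, 0.023857)
  [+3]  conj(Y_{6,3})(Ω₁) = (-0.011775, 0.239221) ; Y_{6,3}(Ω₂) = (-0.008012, 0.007203) ; Δ = (-0.001629, -0.002001)
  [+4]  conj(Y_{6,4})(Ω₁) = (-0.112479, 0.168291) ; Y_{6,4}(Ω₂) = (0.000421, 0.000865) ; Δ = (-0.000193, -0.000026)
  [+5]  conj(Y_{6,5})(Ω₁) = (0.391530, -0.185105) ; Y_{6,5}(Ω₂) = (0.000058, -0.000010) ; Δ = (0.000021, -0.000015)
  [+6]  conj(Y_{6,6})(Ω₁) = (-0.280026, -0.027633) ; Y_{6,6}(Ω₂) = (0.000000, -0.000002) ; Δ = (-0.000000, 0.000001)
Σ over m = (0.167770, -0.000000); ×(4π/13) → (0.162174, -0.000000). Real part: 0.162174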